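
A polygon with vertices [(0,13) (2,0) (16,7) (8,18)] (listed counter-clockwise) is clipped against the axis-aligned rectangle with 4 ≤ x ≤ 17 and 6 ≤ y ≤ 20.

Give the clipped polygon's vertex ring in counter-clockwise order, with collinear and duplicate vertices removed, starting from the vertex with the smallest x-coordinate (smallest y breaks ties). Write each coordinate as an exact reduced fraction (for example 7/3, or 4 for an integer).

Clipped polygon: [(4,6) (14,6) (16,7) (8,18) (4,31/2)]

1. After x ≥ 4: [(4,31/2) (4,1) (16,7) (8,18)]
2. After x ≤ 17: [(4,31/2) (4,1) (16,7) (8,18)]
3. After y ≥ 6: [(4,31/2) (4,6) (14,6) (16,7) (8,18)]
4. After y ≤ 20: [(4,31/2) (4,6) (14,6) (16,7) (8,18)]
5. Canonical ring: [(4,6) (14,6) (16,7) (8,18) (4,31/2)]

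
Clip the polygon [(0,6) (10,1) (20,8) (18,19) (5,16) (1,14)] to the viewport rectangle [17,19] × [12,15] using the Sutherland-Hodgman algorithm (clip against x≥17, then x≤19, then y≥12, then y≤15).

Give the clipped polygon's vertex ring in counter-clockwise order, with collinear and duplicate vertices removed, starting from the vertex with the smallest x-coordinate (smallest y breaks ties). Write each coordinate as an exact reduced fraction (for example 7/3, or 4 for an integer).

1. After x ≥ 17: [(17,59/10) (20,8) (18,19) (17,244/13)]
2. After x ≤ 19: [(17,59/10) (19,73/10) (19,27/2) (18,19) (17,244/13)]
3. After y ≥ 12: [(17,12) (19,12) (19,27/2) (18,19) (17,244/13)]
4. After y ≤ 15: [(17,15) (17,12) (19,12) (19,27/2) (206/11,15)]
5. Canonical ring: [(17,12) (19,12) (19,27/2) (206/11,15) (17,15)]

Clipped polygon: [(17,12) (19,12) (19,27/2) (206/11,15) (17,15)]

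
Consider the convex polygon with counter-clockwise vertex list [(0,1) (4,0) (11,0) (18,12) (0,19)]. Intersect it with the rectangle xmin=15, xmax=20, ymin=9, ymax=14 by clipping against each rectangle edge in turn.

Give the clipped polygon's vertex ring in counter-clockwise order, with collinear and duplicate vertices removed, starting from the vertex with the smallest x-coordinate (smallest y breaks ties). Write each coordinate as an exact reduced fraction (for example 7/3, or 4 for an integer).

Clipped polygon: [(15,9) (65/4,9) (18,12) (15,79/6)]

1. After x ≥ 15: [(15,48/7) (18,12) (15,79/6)]
2. After x ≤ 20: [(15,48/7) (18,12) (15,79/6)]
3. After y ≥ 9: [(15,9) (65/4,9) (18,12) (15,79/6)]
4. After y ≤ 14: [(15,9) (65/4,9) (18,12) (15,79/6)]
5. Canonical ring: [(15,9) (65/4,9) (18,12) (15,79/6)]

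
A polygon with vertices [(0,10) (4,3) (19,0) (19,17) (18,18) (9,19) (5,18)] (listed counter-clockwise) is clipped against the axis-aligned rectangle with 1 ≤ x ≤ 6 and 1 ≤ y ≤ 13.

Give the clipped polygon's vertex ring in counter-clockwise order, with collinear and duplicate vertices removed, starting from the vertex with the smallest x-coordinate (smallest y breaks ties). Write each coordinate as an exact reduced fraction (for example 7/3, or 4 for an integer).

Clipped polygon: [(1,33/4) (4,3) (6,13/5) (6,13) (15/8,13) (1,58/5)]

1. After x ≥ 1: [(1,58/5) (1,33/4) (4,3) (19,0) (19,17) (18,18) (9,19) (5,18)]
2. After x ≤ 6: [(1,58/5) (1,33/4) (4,3) (6,13/5) (6,73/4) (5,18)]
3. After y ≥ 1: [(1,58/5) (1,33/4) (4,3) (6,13/5) (6,73/4) (5,18)]
4. After y ≤ 13: [(15/8,13) (1,58/5) (1,33/4) (4,3) (6,13/5) (6,13)]
5. Canonical ring: [(1,33/4) (4,3) (6,13/5) (6,13) (15/8,13) (1,58/5)]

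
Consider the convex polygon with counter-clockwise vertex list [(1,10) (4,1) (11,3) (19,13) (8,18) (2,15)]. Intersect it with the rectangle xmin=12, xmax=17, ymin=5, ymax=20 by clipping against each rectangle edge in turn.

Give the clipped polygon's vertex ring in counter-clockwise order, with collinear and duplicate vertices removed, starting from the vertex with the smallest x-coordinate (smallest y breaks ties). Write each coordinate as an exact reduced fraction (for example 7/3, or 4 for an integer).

Clipped polygon: [(12,5) (63/5,5) (17,21/2) (17,153/11) (12,178/11)]

1. After x ≥ 12: [(12,17/4) (19,13) (12,178/11)]
2. After x ≤ 17: [(12,17/4) (17,21/2) (17,153/11) (12,178/11)]
3. After y ≥ 5: [(12,5) (63/5,5) (17,21/2) (17,153/11) (12,178/11)]
4. After y ≤ 20: [(12,5) (63/5,5) (17,21/2) (17,153/11) (12,178/11)]
5. Canonical ring: [(12,5) (63/5,5) (17,21/2) (17,153/11) (12,178/11)]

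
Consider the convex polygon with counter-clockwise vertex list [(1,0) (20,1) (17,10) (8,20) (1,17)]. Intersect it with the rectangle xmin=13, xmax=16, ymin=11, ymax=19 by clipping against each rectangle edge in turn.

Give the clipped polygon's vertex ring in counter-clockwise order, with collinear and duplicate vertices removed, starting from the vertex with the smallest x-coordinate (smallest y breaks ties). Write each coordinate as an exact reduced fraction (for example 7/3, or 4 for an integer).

Clipped polygon: [(13,11) (16,11) (16,100/9) (13,130/9)]

1. After x ≥ 13: [(13,12/19) (20,1) (17,10) (13,130/9)]
2. After x ≤ 16: [(13,12/19) (16,15/19) (16,100/9) (13,130/9)]
3. After y ≥ 11: [(13,11) (16,11) (16,100/9) (13,130/9)]
4. After y ≤ 19: [(13,11) (16,11) (16,100/9) (13,130/9)]
5. Canonical ring: [(13,11) (16,11) (16,100/9) (13,130/9)]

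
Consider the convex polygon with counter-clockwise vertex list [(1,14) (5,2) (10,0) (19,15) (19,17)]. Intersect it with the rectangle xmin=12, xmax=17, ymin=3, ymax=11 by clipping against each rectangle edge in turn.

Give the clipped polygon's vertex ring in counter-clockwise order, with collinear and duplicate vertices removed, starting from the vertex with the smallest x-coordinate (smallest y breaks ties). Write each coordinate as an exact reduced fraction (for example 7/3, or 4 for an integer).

Clipped polygon: [(12,10/3) (83/5,11) (12,11)]

1. After x ≥ 12: [(12,95/6) (12,10/3) (19,15) (19,17)]
2. After x ≤ 17: [(17,50/3) (12,95/6) (12,10/3) (17,35/3)]
3. After y ≥ 3: [(17,50/3) (12,95/6) (12,10/3) (17,35/3)]
4. After y ≤ 11: [(12,11) (12,10/3) (83/5,11)]
5. Canonical ring: [(12,10/3) (83/5,11) (12,11)]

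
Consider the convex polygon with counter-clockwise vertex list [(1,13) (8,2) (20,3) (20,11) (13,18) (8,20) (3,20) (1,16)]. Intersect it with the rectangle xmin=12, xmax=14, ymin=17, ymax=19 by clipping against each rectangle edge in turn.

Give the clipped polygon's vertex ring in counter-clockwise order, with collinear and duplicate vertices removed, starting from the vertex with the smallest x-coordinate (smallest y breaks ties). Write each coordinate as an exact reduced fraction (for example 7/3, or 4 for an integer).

1. After x ≥ 12: [(12,7/3) (20,3) (20,11) (13,18) (12,92/5)]
2. After x ≤ 14: [(12,7/3) (14,5/2) (14,17) (13,18) (12,92/5)]
3. After y ≥ 17: [(12,17) (14,17) (14,17) (13,18) (12,92/5)]
4. After y ≤ 19: [(12,17) (14,17) (14,17) (13,18) (12,92/5)]
5. Canonical ring: [(12,17) (14,17) (13,18) (12,92/5)]

Clipped polygon: [(12,17) (14,17) (13,18) (12,92/5)]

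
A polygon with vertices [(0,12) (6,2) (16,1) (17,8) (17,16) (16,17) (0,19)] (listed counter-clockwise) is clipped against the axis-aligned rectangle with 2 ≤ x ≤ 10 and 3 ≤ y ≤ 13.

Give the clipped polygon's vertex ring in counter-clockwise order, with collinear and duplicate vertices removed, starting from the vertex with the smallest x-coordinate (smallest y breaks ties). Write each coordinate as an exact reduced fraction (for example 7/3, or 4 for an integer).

1. After x ≥ 2: [(2,26/3) (6,2) (16,1) (17,8) (17,16) (16,17) (2,75/4)]
2. After x ≤ 10: [(2,26/3) (6,2) (10,8/5) (10,71/4) (2,75/4)]
3. After y ≥ 3: [(2,26/3) (27/5,3) (10,3) (10,71/4) (2,75/4)]
4. After y ≤ 13: [(2,13) (2,26/3) (27/5,3) (10,3) (10,13)]
5. Canonical ring: [(2,26/3) (27/5,3) (10,3) (10,13) (2,13)]

Clipped polygon: [(2,26/3) (27/5,3) (10,3) (10,13) (2,13)]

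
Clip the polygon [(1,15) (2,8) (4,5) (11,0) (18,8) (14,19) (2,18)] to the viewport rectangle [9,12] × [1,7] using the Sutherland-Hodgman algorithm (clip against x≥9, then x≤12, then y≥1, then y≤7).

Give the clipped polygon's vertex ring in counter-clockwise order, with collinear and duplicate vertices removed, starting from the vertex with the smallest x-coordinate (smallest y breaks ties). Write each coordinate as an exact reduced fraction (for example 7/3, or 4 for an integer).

Clipped polygon: [(9,10/7) (48/5,1) (95/8,1) (12,8/7) (12,7) (9,7)]

1. After x ≥ 9: [(9,10/7) (11,0) (18,8) (14,19) (9,223/12)]
2. After x ≤ 12: [(9,10/7) (11,0) (12,8/7) (12,113/6) (9,223/12)]
3. After y ≥ 1: [(9,10/7) (48/5,1) (95/8,1) (12,8/7) (12,113/6) (9,223/12)]
4. After y ≤ 7: [(9,7) (9,10/7) (48/5,1) (95/8,1) (12,8/7) (12,7)]
5. Canonical ring: [(9,10/7) (48/5,1) (95/8,1) (12,8/7) (12,7) (9,7)]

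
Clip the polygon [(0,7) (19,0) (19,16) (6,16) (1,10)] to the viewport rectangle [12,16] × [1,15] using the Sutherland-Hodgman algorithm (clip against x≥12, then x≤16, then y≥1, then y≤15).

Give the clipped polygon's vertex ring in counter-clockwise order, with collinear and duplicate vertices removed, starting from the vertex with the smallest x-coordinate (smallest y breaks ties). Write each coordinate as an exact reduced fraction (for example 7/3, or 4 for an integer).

Clipped polygon: [(12,49/19) (16,21/19) (16,15) (12,15)]

1. After x ≥ 12: [(12,49/19) (19,0) (19,16) (12,16)]
2. After x ≤ 16: [(12,49/19) (16,21/19) (16,16) (12,16)]
3. After y ≥ 1: [(12,49/19) (16,21/19) (16,16) (12,16)]
4. After y ≤ 15: [(12,15) (12,49/19) (16,21/19) (16,15)]
5. Canonical ring: [(12,49/19) (16,21/19) (16,15) (12,15)]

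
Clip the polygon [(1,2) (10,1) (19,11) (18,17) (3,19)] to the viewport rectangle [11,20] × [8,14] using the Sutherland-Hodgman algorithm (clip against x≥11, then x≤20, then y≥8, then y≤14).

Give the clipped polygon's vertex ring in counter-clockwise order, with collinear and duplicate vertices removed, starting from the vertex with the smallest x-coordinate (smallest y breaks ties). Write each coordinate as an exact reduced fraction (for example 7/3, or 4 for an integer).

1. After x ≥ 11: [(11,19/9) (19,11) (18,17) (11,269/15)]
2. After x ≤ 20: [(11,19/9) (19,11) (18,17) (11,269/15)]
3. After y ≥ 8: [(11,8) (163/10,8) (19,11) (18,17) (11,269/15)]
4. After y ≤ 14: [(11,14) (11,8) (163/10,8) (19,11) (37/2,14)]
5. Canonical ring: [(11,8) (163/10,8) (19,11) (37/2,14) (11,14)]

Clipped polygon: [(11,8) (163/10,8) (19,11) (37/2,14) (11,14)]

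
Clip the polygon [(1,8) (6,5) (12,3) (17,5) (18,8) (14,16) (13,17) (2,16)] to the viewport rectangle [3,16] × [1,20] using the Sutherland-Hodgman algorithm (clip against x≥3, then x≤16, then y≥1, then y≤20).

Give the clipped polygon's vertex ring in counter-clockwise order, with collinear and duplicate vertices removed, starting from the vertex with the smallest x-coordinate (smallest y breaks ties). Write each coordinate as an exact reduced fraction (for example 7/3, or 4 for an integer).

Clipped polygon: [(3,34/5) (6,5) (12,3) (16,23/5) (16,12) (14,16) (13,17) (3,177/11)]

1. After x ≥ 3: [(3,34/5) (6,5) (12,3) (17,5) (18,8) (14,16) (13,17) (3,177/11)]
2. After x ≤ 16: [(3,34/5) (6,5) (12,3) (16,23/5) (16,12) (14,16) (13,17) (3,177/11)]
3. After y ≥ 1: [(3,34/5) (6,5) (12,3) (16,23/5) (16,12) (14,16) (13,17) (3,177/11)]
4. After y ≤ 20: [(3,34/5) (6,5) (12,3) (16,23/5) (16,12) (14,16) (13,17) (3,177/11)]
5. Canonical ring: [(3,34/5) (6,5) (12,3) (16,23/5) (16,12) (14,16) (13,17) (3,177/11)]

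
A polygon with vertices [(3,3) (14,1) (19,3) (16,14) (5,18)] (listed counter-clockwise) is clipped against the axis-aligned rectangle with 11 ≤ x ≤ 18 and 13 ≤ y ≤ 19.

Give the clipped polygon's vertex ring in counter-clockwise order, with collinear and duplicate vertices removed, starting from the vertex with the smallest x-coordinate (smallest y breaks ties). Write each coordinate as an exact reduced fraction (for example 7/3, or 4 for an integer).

Clipped polygon: [(11,13) (179/11,13) (16,14) (11,174/11)]

1. After x ≥ 11: [(11,17/11) (14,1) (19,3) (16,14) (11,174/11)]
2. After x ≤ 18: [(11,17/11) (14,1) (18,13/5) (18,20/3) (16,14) (11,174/11)]
3. After y ≥ 13: [(11,13) (179/11,13) (16,14) (11,174/11)]
4. After y ≤ 19: [(11,13) (179/11,13) (16,14) (11,174/11)]
5. Canonical ring: [(11,13) (179/11,13) (16,14) (11,174/11)]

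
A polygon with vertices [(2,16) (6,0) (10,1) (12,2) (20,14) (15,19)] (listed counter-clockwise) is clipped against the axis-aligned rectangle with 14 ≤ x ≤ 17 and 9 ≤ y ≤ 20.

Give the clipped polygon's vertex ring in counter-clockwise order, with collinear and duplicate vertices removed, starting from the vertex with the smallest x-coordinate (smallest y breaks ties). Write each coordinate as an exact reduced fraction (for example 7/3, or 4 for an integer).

1. After x ≥ 14: [(14,244/13) (14,5) (20,14) (15,19)]
2. After x ≤ 17: [(14,244/13) (14,5) (17,19/2) (17,17) (15,19)]
3. After y ≥ 9: [(14,244/13) (14,9) (50/3,9) (17,19/2) (17,17) (15,19)]
4. After y ≤ 20: [(14,244/13) (14,9) (50/3,9) (17,19/2) (17,17) (15,19)]
5. Canonical ring: [(14,9) (50/3,9) (17,19/2) (17,17) (15,19) (14,244/13)]

Clipped polygon: [(14,9) (50/3,9) (17,19/2) (17,17) (15,19) (14,244/13)]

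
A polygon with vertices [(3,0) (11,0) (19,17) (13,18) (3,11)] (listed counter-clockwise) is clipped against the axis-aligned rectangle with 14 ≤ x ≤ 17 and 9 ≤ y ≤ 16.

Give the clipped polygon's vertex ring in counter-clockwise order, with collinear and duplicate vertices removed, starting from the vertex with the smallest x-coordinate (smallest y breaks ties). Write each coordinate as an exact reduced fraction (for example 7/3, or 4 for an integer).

1. After x ≥ 14: [(14,51/8) (19,17) (14,107/6)]
2. After x ≤ 17: [(14,51/8) (17,51/4) (17,52/3) (14,107/6)]
3. After y ≥ 9: [(14,9) (259/17,9) (17,51/4) (17,52/3) (14,107/6)]
4. After y ≤ 16: [(14,16) (14,9) (259/17,9) (17,51/4) (17,16)]
5. Canonical ring: [(14,9) (259/17,9) (17,51/4) (17,16) (14,16)]

Clipped polygon: [(14,9) (259/17,9) (17,51/4) (17,16) (14,16)]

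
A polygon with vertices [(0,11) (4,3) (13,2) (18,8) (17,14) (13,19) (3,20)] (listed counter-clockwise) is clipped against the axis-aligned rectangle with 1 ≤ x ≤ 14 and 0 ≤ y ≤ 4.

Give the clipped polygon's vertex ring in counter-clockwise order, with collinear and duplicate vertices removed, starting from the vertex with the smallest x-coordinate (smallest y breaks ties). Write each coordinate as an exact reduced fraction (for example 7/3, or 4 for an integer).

Clipped polygon: [(7/2,4) (4,3) (13,2) (14,16/5) (14,4)]

1. After x ≥ 1: [(1,14) (1,9) (4,3) (13,2) (18,8) (17,14) (13,19) (3,20)]
2. After x ≤ 14: [(1,14) (1,9) (4,3) (13,2) (14,16/5) (14,71/4) (13,19) (3,20)]
3. After y ≥ 0: [(1,14) (1,9) (4,3) (13,2) (14,16/5) (14,71/4) (13,19) (3,20)]
4. After y ≤ 4: [(7/2,4) (4,3) (13,2) (14,16/5) (14,4)]
5. Canonical ring: [(7/2,4) (4,3) (13,2) (14,16/5) (14,4)]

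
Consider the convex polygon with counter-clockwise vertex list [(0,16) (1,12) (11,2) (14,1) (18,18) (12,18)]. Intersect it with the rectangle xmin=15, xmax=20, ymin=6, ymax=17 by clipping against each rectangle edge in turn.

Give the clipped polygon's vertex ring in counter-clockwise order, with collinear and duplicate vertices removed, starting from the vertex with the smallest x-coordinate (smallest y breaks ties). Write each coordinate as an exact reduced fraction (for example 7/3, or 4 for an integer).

1. After x ≥ 15: [(15,21/4) (18,18) (15,18)]
2. After x ≤ 20: [(15,21/4) (18,18) (15,18)]
3. After y ≥ 6: [(15,6) (258/17,6) (18,18) (15,18)]
4. After y ≤ 17: [(15,17) (15,6) (258/17,6) (302/17,17)]
5. Canonical ring: [(15,6) (258/17,6) (302/17,17) (15,17)]

Clipped polygon: [(15,6) (258/17,6) (302/17,17) (15,17)]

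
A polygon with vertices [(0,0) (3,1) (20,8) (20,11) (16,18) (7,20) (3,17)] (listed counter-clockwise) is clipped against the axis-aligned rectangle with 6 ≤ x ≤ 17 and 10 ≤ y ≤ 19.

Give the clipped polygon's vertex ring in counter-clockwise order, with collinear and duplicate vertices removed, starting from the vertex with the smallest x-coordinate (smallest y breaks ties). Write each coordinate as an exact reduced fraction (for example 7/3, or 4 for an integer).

Clipped polygon: [(6,10) (17,10) (17,65/4) (16,18) (23/2,19) (6,19)]

1. After x ≥ 6: [(6,38/17) (20,8) (20,11) (16,18) (7,20) (6,77/4)]
2. After x ≤ 17: [(6,38/17) (17,115/17) (17,65/4) (16,18) (7,20) (6,77/4)]
3. After y ≥ 10: [(6,10) (17,10) (17,65/4) (16,18) (7,20) (6,77/4)]
4. After y ≤ 19: [(6,19) (6,10) (17,10) (17,65/4) (16,18) (23/2,19)]
5. Canonical ring: [(6,10) (17,10) (17,65/4) (16,18) (23/2,19) (6,19)]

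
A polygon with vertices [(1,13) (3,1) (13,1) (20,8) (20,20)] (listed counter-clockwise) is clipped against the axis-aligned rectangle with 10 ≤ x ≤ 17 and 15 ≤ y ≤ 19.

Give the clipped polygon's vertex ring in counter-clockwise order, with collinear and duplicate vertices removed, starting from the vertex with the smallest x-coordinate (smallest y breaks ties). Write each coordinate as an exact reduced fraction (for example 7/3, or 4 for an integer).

1. After x ≥ 10: [(10,310/19) (10,1) (13,1) (20,8) (20,20)]
2. After x ≤ 17: [(17,359/19) (10,310/19) (10,1) (13,1) (17,5)]
3. After y ≥ 15: [(17,15) (17,359/19) (10,310/19) (10,15)]
4. After y ≤ 19: [(17,15) (17,359/19) (10,310/19) (10,15)]
5. Canonical ring: [(10,15) (17,15) (17,359/19) (10,310/19)]

Clipped polygon: [(10,15) (17,15) (17,359/19) (10,310/19)]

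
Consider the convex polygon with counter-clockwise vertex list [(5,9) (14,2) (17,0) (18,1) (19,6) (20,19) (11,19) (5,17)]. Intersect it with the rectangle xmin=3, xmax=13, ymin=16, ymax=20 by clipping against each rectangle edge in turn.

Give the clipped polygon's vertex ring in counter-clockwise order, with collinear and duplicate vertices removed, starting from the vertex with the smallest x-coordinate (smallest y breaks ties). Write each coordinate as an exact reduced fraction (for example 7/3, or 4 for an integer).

Clipped polygon: [(5,16) (13,16) (13,19) (11,19) (5,17)]

1. After x ≥ 3: [(5,9) (14,2) (17,0) (18,1) (19,6) (20,19) (11,19) (5,17)]
2. After x ≤ 13: [(5,9) (13,25/9) (13,19) (11,19) (5,17)]
3. After y ≥ 16: [(5,16) (13,16) (13,19) (11,19) (5,17)]
4. After y ≤ 20: [(5,16) (13,16) (13,19) (11,19) (5,17)]
5. Canonical ring: [(5,16) (13,16) (13,19) (11,19) (5,17)]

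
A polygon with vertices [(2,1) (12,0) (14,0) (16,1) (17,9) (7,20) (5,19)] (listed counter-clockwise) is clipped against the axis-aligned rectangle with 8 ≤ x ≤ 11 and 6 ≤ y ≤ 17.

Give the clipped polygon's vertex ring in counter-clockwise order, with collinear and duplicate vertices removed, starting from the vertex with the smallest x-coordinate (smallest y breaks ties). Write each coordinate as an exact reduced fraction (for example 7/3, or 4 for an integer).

Clipped polygon: [(8,6) (11,6) (11,78/5) (107/11,17) (8,17)]

1. After x ≥ 8: [(8,2/5) (12,0) (14,0) (16,1) (17,9) (8,189/10)]
2. After x ≤ 11: [(8,2/5) (11,1/10) (11,78/5) (8,189/10)]
3. After y ≥ 6: [(8,6) (11,6) (11,78/5) (8,189/10)]
4. After y ≤ 17: [(8,17) (8,6) (11,6) (11,78/5) (107/11,17)]
5. Canonical ring: [(8,6) (11,6) (11,78/5) (107/11,17) (8,17)]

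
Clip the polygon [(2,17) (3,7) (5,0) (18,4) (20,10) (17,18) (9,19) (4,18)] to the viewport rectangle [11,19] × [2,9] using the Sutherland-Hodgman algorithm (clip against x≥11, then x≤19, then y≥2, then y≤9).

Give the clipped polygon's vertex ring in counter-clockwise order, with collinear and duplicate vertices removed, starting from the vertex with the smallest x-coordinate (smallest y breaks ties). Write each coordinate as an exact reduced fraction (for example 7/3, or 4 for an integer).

Clipped polygon: [(11,2) (23/2,2) (18,4) (19,7) (19,9) (11,9)]

1. After x ≥ 11: [(11,24/13) (18,4) (20,10) (17,18) (11,75/4)]
2. After x ≤ 19: [(11,24/13) (18,4) (19,7) (19,38/3) (17,18) (11,75/4)]
3. After y ≥ 2: [(11,2) (23/2,2) (18,4) (19,7) (19,38/3) (17,18) (11,75/4)]
4. After y ≤ 9: [(11,9) (11,2) (23/2,2) (18,4) (19,7) (19,9)]
5. Canonical ring: [(11,2) (23/2,2) (18,4) (19,7) (19,9) (11,9)]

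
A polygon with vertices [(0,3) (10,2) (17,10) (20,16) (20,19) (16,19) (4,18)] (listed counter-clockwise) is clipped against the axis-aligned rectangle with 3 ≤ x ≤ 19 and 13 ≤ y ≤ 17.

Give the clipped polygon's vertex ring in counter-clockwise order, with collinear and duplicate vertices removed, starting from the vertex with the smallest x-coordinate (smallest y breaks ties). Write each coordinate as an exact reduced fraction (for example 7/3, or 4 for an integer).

1. After x ≥ 3: [(3,57/4) (3,27/10) (10,2) (17,10) (20,16) (20,19) (16,19) (4,18)]
2. After x ≤ 19: [(3,57/4) (3,27/10) (10,2) (17,10) (19,14) (19,19) (16,19) (4,18)]
3. After y ≥ 13: [(3,57/4) (3,13) (37/2,13) (19,14) (19,19) (16,19) (4,18)]
4. After y ≤ 17: [(56/15,17) (3,57/4) (3,13) (37/2,13) (19,14) (19,17)]
5. Canonical ring: [(3,13) (37/2,13) (19,14) (19,17) (56/15,17) (3,57/4)]

Clipped polygon: [(3,13) (37/2,13) (19,14) (19,17) (56/15,17) (3,57/4)]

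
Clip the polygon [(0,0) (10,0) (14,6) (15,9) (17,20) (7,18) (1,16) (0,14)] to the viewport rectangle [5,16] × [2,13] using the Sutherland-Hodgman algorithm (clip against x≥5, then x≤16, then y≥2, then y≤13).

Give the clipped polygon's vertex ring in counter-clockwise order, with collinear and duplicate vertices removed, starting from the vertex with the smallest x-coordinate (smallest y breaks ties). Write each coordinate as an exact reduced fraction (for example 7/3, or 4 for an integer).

1. After x ≥ 5: [(5,0) (10,0) (14,6) (15,9) (17,20) (7,18) (5,52/3)]
2. After x ≤ 16: [(5,0) (10,0) (14,6) (15,9) (16,29/2) (16,99/5) (7,18) (5,52/3)]
3. After y ≥ 2: [(5,2) (34/3,2) (14,6) (15,9) (16,29/2) (16,99/5) (7,18) (5,52/3)]
4. After y ≤ 13: [(5,13) (5,2) (34/3,2) (14,6) (15,9) (173/11,13)]
5. Canonical ring: [(5,2) (34/3,2) (14,6) (15,9) (173/11,13) (5,13)]

Clipped polygon: [(5,2) (34/3,2) (14,6) (15,9) (173/11,13) (5,13)]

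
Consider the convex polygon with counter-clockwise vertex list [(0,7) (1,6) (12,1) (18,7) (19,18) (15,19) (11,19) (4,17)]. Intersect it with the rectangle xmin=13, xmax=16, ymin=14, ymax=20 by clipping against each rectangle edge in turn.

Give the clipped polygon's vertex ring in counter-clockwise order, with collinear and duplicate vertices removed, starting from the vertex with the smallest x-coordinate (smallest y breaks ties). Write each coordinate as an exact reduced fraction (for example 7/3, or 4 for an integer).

Clipped polygon: [(13,14) (16,14) (16,75/4) (15,19) (13,19)]

1. After x ≥ 13: [(13,2) (18,7) (19,18) (15,19) (13,19)]
2. After x ≤ 16: [(13,2) (16,5) (16,75/4) (15,19) (13,19)]
3. After y ≥ 14: [(13,14) (16,14) (16,75/4) (15,19) (13,19)]
4. After y ≤ 20: [(13,14) (16,14) (16,75/4) (15,19) (13,19)]
5. Canonical ring: [(13,14) (16,14) (16,75/4) (15,19) (13,19)]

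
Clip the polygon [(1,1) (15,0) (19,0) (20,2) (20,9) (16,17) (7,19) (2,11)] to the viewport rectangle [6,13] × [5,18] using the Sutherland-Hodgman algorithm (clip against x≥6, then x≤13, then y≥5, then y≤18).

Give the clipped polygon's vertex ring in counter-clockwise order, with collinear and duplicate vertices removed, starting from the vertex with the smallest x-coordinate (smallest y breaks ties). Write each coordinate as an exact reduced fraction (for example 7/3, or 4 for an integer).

Clipped polygon: [(6,5) (13,5) (13,53/3) (23/2,18) (51/8,18) (6,87/5)]

1. After x ≥ 6: [(6,9/14) (15,0) (19,0) (20,2) (20,9) (16,17) (7,19) (6,87/5)]
2. After x ≤ 13: [(6,9/14) (13,1/7) (13,53/3) (7,19) (6,87/5)]
3. After y ≥ 5: [(6,5) (13,5) (13,53/3) (7,19) (6,87/5)]
4. After y ≤ 18: [(6,5) (13,5) (13,53/3) (23/2,18) (51/8,18) (6,87/5)]
5. Canonical ring: [(6,5) (13,5) (13,53/3) (23/2,18) (51/8,18) (6,87/5)]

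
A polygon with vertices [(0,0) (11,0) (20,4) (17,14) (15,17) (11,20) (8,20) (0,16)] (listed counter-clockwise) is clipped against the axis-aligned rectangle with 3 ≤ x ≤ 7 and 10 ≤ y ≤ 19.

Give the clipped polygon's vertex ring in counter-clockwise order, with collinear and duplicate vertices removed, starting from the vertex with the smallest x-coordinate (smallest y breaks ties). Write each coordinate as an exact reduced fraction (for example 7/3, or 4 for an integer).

1. After x ≥ 3: [(3,0) (11,0) (20,4) (17,14) (15,17) (11,20) (8,20) (3,35/2)]
2. After x ≤ 7: [(3,0) (7,0) (7,39/2) (3,35/2)]
3. After y ≥ 10: [(3,10) (7,10) (7,39/2) (3,35/2)]
4. After y ≤ 19: [(3,10) (7,10) (7,19) (6,19) (3,35/2)]
5. Canonical ring: [(3,10) (7,10) (7,19) (6,19) (3,35/2)]

Clipped polygon: [(3,10) (7,10) (7,19) (6,19) (3,35/2)]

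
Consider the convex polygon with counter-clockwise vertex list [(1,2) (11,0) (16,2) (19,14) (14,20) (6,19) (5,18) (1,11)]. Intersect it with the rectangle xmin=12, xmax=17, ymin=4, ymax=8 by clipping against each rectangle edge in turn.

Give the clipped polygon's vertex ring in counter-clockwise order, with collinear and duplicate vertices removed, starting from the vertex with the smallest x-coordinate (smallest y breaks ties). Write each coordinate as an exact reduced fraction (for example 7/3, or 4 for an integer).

Clipped polygon: [(12,4) (33/2,4) (17,6) (17,8) (12,8)]

1. After x ≥ 12: [(12,2/5) (16,2) (19,14) (14,20) (12,79/4)]
2. After x ≤ 17: [(12,2/5) (16,2) (17,6) (17,82/5) (14,20) (12,79/4)]
3. After y ≥ 4: [(12,4) (33/2,4) (17,6) (17,82/5) (14,20) (12,79/4)]
4. After y ≤ 8: [(12,8) (12,4) (33/2,4) (17,6) (17,8)]
5. Canonical ring: [(12,4) (33/2,4) (17,6) (17,8) (12,8)]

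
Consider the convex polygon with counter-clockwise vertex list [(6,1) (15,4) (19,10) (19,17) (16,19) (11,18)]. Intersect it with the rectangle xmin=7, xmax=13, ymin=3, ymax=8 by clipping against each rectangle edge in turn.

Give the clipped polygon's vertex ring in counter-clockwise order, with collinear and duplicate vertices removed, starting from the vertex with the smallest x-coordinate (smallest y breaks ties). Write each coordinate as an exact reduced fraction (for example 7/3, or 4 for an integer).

Clipped polygon: [(7,3) (12,3) (13,10/3) (13,8) (137/17,8) (7,22/5)]

1. After x ≥ 7: [(7,22/5) (7,4/3) (15,4) (19,10) (19,17) (16,19) (11,18)]
2. After x ≤ 13: [(7,22/5) (7,4/3) (13,10/3) (13,92/5) (11,18)]
3. After y ≥ 3: [(7,22/5) (7,3) (12,3) (13,10/3) (13,92/5) (11,18)]
4. After y ≤ 8: [(137/17,8) (7,22/5) (7,3) (12,3) (13,10/3) (13,8)]
5. Canonical ring: [(7,3) (12,3) (13,10/3) (13,8) (137/17,8) (7,22/5)]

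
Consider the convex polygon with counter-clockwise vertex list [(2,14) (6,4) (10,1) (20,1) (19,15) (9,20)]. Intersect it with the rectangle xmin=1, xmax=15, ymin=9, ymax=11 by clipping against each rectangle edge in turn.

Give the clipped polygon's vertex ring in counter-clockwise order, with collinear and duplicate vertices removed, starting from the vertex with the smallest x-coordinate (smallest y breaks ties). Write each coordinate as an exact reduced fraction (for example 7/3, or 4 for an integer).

Clipped polygon: [(16/5,11) (4,9) (15,9) (15,11)]

1. After x ≥ 1: [(2,14) (6,4) (10,1) (20,1) (19,15) (9,20)]
2. After x ≤ 15: [(2,14) (6,4) (10,1) (15,1) (15,17) (9,20)]
3. After y ≥ 9: [(2,14) (4,9) (15,9) (15,17) (9,20)]
4. After y ≤ 11: [(16/5,11) (4,9) (15,9) (15,11)]
5. Canonical ring: [(16/5,11) (4,9) (15,9) (15,11)]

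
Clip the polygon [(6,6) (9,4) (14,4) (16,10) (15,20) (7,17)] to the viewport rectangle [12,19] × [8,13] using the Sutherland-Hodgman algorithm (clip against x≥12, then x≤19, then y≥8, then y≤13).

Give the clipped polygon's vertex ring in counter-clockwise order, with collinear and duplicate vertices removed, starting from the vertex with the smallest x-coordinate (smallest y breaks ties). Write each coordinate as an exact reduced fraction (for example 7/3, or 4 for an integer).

1. After x ≥ 12: [(12,4) (14,4) (16,10) (15,20) (12,151/8)]
2. After x ≤ 19: [(12,4) (14,4) (16,10) (15,20) (12,151/8)]
3. After y ≥ 8: [(12,8) (46/3,8) (16,10) (15,20) (12,151/8)]
4. After y ≤ 13: [(12,13) (12,8) (46/3,8) (16,10) (157/10,13)]
5. Canonical ring: [(12,8) (46/3,8) (16,10) (157/10,13) (12,13)]

Clipped polygon: [(12,8) (46/3,8) (16,10) (157/10,13) (12,13)]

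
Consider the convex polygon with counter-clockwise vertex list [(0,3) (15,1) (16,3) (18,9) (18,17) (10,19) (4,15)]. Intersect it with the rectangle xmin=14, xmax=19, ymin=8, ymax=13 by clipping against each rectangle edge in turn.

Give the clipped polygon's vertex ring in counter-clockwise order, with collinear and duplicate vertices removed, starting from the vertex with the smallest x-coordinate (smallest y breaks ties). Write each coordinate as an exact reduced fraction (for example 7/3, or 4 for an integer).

1. After x ≥ 14: [(14,17/15) (15,1) (16,3) (18,9) (18,17) (14,18)]
2. After x ≤ 19: [(14,17/15) (15,1) (16,3) (18,9) (18,17) (14,18)]
3. After y ≥ 8: [(14,8) (53/3,8) (18,9) (18,17) (14,18)]
4. After y ≤ 13: [(14,13) (14,8) (53/3,8) (18,9) (18,13)]
5. Canonical ring: [(14,8) (53/3,8) (18,9) (18,13) (14,13)]

Clipped polygon: [(14,8) (53/3,8) (18,9) (18,13) (14,13)]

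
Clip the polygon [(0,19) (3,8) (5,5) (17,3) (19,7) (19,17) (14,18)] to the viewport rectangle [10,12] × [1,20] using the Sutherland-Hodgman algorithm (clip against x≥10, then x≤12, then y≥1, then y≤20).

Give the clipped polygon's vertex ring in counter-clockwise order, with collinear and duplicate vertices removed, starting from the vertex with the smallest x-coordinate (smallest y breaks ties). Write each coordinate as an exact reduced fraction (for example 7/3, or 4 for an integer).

Clipped polygon: [(10,25/6) (12,23/6) (12,127/7) (10,128/7)]

1. After x ≥ 10: [(10,128/7) (10,25/6) (17,3) (19,7) (19,17) (14,18)]
2. After x ≤ 12: [(12,127/7) (10,128/7) (10,25/6) (12,23/6)]
3. After y ≥ 1: [(12,127/7) (10,128/7) (10,25/6) (12,23/6)]
4. After y ≤ 20: [(12,127/7) (10,128/7) (10,25/6) (12,23/6)]
5. Canonical ring: [(10,25/6) (12,23/6) (12,127/7) (10,128/7)]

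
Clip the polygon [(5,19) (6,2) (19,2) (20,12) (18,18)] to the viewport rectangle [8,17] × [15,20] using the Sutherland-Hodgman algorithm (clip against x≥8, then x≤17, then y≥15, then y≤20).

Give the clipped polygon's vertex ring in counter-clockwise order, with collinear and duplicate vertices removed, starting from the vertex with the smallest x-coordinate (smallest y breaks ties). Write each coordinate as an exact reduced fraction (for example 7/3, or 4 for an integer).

Clipped polygon: [(8,15) (17,15) (17,235/13) (8,244/13)]

1. After x ≥ 8: [(8,244/13) (8,2) (19,2) (20,12) (18,18)]
2. After x ≤ 17: [(17,235/13) (8,244/13) (8,2) (17,2)]
3. After y ≥ 15: [(17,15) (17,235/13) (8,244/13) (8,15)]
4. After y ≤ 20: [(17,15) (17,235/13) (8,244/13) (8,15)]
5. Canonical ring: [(8,15) (17,15) (17,235/13) (8,244/13)]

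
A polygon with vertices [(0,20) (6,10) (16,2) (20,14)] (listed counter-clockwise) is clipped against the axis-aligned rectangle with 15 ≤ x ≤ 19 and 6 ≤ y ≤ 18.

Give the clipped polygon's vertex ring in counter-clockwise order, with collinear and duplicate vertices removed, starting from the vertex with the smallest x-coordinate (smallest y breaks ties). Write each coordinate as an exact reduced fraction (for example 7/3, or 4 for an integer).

1. After x ≥ 15: [(15,31/2) (15,14/5) (16,2) (20,14)]
2. After x ≤ 19: [(19,143/10) (15,31/2) (15,14/5) (16,2) (19,11)]
3. After y ≥ 6: [(19,143/10) (15,31/2) (15,6) (52/3,6) (19,11)]
4. After y ≤ 18: [(19,143/10) (15,31/2) (15,6) (52/3,6) (19,11)]
5. Canonical ring: [(15,6) (52/3,6) (19,11) (19,143/10) (15,31/2)]

Clipped polygon: [(15,6) (52/3,6) (19,11) (19,143/10) (15,31/2)]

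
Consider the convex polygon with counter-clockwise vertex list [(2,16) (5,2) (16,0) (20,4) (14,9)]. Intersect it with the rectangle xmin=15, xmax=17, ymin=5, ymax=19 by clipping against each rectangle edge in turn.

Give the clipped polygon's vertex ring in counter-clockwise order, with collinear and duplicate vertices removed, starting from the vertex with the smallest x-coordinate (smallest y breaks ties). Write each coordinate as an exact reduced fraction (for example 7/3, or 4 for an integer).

Clipped polygon: [(15,5) (17,5) (17,13/2) (15,49/6)]

1. After x ≥ 15: [(15,2/11) (16,0) (20,4) (15,49/6)]
2. After x ≤ 17: [(15,2/11) (16,0) (17,1) (17,13/2) (15,49/6)]
3. After y ≥ 5: [(15,5) (17,5) (17,13/2) (15,49/6)]
4. After y ≤ 19: [(15,5) (17,5) (17,13/2) (15,49/6)]
5. Canonical ring: [(15,5) (17,5) (17,13/2) (15,49/6)]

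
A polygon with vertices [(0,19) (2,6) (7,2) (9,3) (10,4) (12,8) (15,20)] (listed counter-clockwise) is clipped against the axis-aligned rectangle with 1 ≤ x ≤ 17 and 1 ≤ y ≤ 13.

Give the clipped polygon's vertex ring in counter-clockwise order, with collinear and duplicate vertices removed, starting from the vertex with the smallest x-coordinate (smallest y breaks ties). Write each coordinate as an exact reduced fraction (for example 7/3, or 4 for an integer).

1. After x ≥ 1: [(1,286/15) (1,25/2) (2,6) (7,2) (9,3) (10,4) (12,8) (15,20)]
2. After x ≤ 17: [(1,286/15) (1,25/2) (2,6) (7,2) (9,3) (10,4) (12,8) (15,20)]
3. After y ≥ 1: [(1,286/15) (1,25/2) (2,6) (7,2) (9,3) (10,4) (12,8) (15,20)]
4. After y ≤ 13: [(1,13) (1,25/2) (2,6) (7,2) (9,3) (10,4) (12,8) (53/4,13)]
5. Canonical ring: [(1,25/2) (2,6) (7,2) (9,3) (10,4) (12,8) (53/4,13) (1,13)]

Clipped polygon: [(1,25/2) (2,6) (7,2) (9,3) (10,4) (12,8) (53/4,13) (1,13)]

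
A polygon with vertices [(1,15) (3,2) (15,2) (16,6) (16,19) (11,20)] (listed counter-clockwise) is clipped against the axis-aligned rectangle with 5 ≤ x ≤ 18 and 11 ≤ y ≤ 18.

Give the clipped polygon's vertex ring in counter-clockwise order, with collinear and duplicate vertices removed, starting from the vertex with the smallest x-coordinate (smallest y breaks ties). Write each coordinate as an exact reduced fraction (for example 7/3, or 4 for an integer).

1. After x ≥ 5: [(5,17) (5,2) (15,2) (16,6) (16,19) (11,20)]
2. After x ≤ 18: [(5,17) (5,2) (15,2) (16,6) (16,19) (11,20)]
3. After y ≥ 11: [(5,17) (5,11) (16,11) (16,19) (11,20)]
4. After y ≤ 18: [(7,18) (5,17) (5,11) (16,11) (16,18)]
5. Canonical ring: [(5,11) (16,11) (16,18) (7,18) (5,17)]

Clipped polygon: [(5,11) (16,11) (16,18) (7,18) (5,17)]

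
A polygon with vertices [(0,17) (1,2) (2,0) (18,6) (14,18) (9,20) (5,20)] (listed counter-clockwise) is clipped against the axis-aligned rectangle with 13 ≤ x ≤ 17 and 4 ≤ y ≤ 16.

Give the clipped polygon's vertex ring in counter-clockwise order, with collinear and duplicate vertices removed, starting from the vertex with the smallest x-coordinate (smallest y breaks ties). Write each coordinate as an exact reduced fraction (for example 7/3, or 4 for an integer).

Clipped polygon: [(13,33/8) (17,45/8) (17,9) (44/3,16) (13,16)]

1. After x ≥ 13: [(13,33/8) (18,6) (14,18) (13,92/5)]
2. After x ≤ 17: [(13,33/8) (17,45/8) (17,9) (14,18) (13,92/5)]
3. After y ≥ 4: [(13,33/8) (17,45/8) (17,9) (14,18) (13,92/5)]
4. After y ≤ 16: [(13,16) (13,33/8) (17,45/8) (17,9) (44/3,16)]
5. Canonical ring: [(13,33/8) (17,45/8) (17,9) (44/3,16) (13,16)]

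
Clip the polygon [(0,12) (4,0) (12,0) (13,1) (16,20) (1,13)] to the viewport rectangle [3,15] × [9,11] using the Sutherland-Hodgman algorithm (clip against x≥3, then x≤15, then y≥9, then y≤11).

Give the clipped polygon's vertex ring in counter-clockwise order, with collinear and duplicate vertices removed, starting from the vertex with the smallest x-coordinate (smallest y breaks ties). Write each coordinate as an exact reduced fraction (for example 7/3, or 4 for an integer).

1. After x ≥ 3: [(3,3) (4,0) (12,0) (13,1) (16,20) (3,209/15)]
2. After x ≤ 15: [(3,3) (4,0) (12,0) (13,1) (15,41/3) (15,293/15) (3,209/15)]
3. After y ≥ 9: [(3,9) (271/19,9) (15,41/3) (15,293/15) (3,209/15)]
4. After y ≤ 11: [(3,11) (3,9) (271/19,9) (277/19,11)]
5. Canonical ring: [(3,9) (271/19,9) (277/19,11) (3,11)]

Clipped polygon: [(3,9) (271/19,9) (277/19,11) (3,11)]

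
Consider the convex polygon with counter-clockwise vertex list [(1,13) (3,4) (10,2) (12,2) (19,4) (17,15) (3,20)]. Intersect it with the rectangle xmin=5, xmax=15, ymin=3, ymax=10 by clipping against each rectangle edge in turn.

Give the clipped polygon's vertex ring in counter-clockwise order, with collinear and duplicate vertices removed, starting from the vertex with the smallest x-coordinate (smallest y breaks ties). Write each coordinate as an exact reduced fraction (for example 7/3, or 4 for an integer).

1. After x ≥ 5: [(5,24/7) (10,2) (12,2) (19,4) (17,15) (5,135/7)]
2. After x ≤ 15: [(5,24/7) (10,2) (12,2) (15,20/7) (15,110/7) (5,135/7)]
3. After y ≥ 3: [(5,24/7) (13/2,3) (15,3) (15,110/7) (5,135/7)]
4. After y ≤ 10: [(5,10) (5,24/7) (13/2,3) (15,3) (15,10)]
5. Canonical ring: [(5,24/7) (13/2,3) (15,3) (15,10) (5,10)]

Clipped polygon: [(5,24/7) (13/2,3) (15,3) (15,10) (5,10)]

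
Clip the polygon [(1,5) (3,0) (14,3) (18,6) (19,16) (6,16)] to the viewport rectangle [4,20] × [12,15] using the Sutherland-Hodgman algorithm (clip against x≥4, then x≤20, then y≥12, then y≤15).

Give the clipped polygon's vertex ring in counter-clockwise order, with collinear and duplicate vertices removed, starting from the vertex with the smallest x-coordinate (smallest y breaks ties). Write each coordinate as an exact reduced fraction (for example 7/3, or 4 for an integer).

1. After x ≥ 4: [(4,58/5) (4,3/11) (14,3) (18,6) (19,16) (6,16)]
2. After x ≤ 20: [(4,58/5) (4,3/11) (14,3) (18,6) (19,16) (6,16)]
3. After y ≥ 12: [(46/11,12) (93/5,12) (19,16) (6,16)]
4. After y ≤ 15: [(61/11,15) (46/11,12) (93/5,12) (189/10,15)]
5. Canonical ring: [(46/11,12) (93/5,12) (189/10,15) (61/11,15)]

Clipped polygon: [(46/11,12) (93/5,12) (189/10,15) (61/11,15)]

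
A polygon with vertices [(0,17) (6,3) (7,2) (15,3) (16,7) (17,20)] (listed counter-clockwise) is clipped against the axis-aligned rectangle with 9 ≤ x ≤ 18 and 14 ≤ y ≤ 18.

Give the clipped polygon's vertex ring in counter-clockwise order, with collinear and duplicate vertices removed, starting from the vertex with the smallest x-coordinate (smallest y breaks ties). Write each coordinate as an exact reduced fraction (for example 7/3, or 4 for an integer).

Clipped polygon: [(9,14) (215/13,14) (219/13,18) (9,18)]

1. After x ≥ 9: [(9,316/17) (9,9/4) (15,3) (16,7) (17,20)]
2. After x ≤ 18: [(9,316/17) (9,9/4) (15,3) (16,7) (17,20)]
3. After y ≥ 14: [(9,316/17) (9,14) (215/13,14) (17,20)]
4. After y ≤ 18: [(9,18) (9,14) (215/13,14) (219/13,18)]
5. Canonical ring: [(9,14) (215/13,14) (219/13,18) (9,18)]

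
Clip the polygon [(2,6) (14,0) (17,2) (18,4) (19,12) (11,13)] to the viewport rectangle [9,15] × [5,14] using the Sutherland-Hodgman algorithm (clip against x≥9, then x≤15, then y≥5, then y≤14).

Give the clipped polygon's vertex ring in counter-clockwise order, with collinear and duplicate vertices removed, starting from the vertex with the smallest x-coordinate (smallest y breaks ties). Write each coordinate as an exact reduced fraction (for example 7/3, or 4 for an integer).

1. After x ≥ 9: [(9,103/9) (9,5/2) (14,0) (17,2) (18,4) (19,12) (11,13)]
2. After x ≤ 15: [(9,103/9) (9,5/2) (14,0) (15,2/3) (15,25/2) (11,13)]
3. After y ≥ 5: [(9,103/9) (9,5) (15,5) (15,25/2) (11,13)]
4. After y ≤ 14: [(9,103/9) (9,5) (15,5) (15,25/2) (11,13)]
5. Canonical ring: [(9,5) (15,5) (15,25/2) (11,13) (9,103/9)]

Clipped polygon: [(9,5) (15,5) (15,25/2) (11,13) (9,103/9)]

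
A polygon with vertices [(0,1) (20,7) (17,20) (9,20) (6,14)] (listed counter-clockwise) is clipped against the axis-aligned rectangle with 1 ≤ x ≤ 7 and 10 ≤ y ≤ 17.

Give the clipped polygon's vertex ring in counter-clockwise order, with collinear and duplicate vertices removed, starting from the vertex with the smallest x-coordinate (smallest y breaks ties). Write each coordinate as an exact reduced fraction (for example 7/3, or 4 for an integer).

1. After x ≥ 1: [(1,19/6) (1,13/10) (20,7) (17,20) (9,20) (6,14)]
2. After x ≤ 7: [(1,19/6) (1,13/10) (7,31/10) (7,16) (6,14)]
3. After y ≥ 10: [(54/13,10) (7,10) (7,16) (6,14)]
4. After y ≤ 17: [(54/13,10) (7,10) (7,16) (6,14)]
5. Canonical ring: [(54/13,10) (7,10) (7,16) (6,14)]

Clipped polygon: [(54/13,10) (7,10) (7,16) (6,14)]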